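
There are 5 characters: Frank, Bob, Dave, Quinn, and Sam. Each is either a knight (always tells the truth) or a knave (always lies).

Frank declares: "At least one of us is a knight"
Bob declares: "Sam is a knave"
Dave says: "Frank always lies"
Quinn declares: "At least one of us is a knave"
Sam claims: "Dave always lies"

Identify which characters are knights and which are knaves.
Frank is a knight.
Bob is a knave.
Dave is a knave.
Quinn is a knight.
Sam is a knight.

Verification:
- Frank (knight) says "At least one of us is a knight" - this is TRUE because Frank, Quinn, and Sam are knights.
- Bob (knave) says "Sam is a knave" - this is FALSE (a lie) because Sam is a knight.
- Dave (knave) says "Frank always lies" - this is FALSE (a lie) because Frank is a knight.
- Quinn (knight) says "At least one of us is a knave" - this is TRUE because Bob and Dave are knaves.
- Sam (knight) says "Dave always lies" - this is TRUE because Dave is a knave.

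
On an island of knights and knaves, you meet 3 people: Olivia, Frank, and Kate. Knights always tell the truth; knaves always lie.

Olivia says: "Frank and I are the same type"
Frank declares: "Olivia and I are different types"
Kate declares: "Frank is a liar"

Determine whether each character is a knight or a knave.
Olivia is a knave.
Frank is a knight.
Kate is a knave.

Verification:
- Olivia (knave) says "Frank and I are the same type" - this is FALSE (a lie) because Olivia is a knave and Frank is a knight.
- Frank (knight) says "Olivia and I are different types" - this is TRUE because Frank is a knight and Olivia is a knave.
- Kate (knave) says "Frank is a liar" - this is FALSE (a lie) because Frank is a knight.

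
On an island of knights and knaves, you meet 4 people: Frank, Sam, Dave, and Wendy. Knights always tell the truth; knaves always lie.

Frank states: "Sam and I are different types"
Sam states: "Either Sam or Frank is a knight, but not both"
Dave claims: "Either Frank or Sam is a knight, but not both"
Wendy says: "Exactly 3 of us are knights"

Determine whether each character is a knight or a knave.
Frank is a knave.
Sam is a knave.
Dave is a knave.
Wendy is a knave.

Verification:
- Frank (knave) says "Sam and I are different types" - this is FALSE (a lie) because Frank is a knave and Sam is a knave.
- Sam (knave) says "Either Sam or Frank is a knight, but not both" - this is FALSE (a lie) because Sam is a knave and Frank is a knave.
- Dave (knave) says "Either Frank or Sam is a knight, but not both" - this is FALSE (a lie) because Frank is a knave and Sam is a knave.
- Wendy (knave) says "Exactly 3 of us are knights" - this is FALSE (a lie) because there are 0 knights.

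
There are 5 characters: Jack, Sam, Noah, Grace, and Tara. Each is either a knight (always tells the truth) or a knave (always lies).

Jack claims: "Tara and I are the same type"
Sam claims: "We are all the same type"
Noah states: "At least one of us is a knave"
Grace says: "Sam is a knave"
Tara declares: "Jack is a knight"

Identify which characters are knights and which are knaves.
Jack is a knight.
Sam is a knave.
Noah is a knight.
Grace is a knight.
Tara is a knight.

Verification:
- Jack (knight) says "Tara and I are the same type" - this is TRUE because Jack is a knight and Tara is a knight.
- Sam (knave) says "We are all the same type" - this is FALSE (a lie) because Jack, Noah, Grace, and Tara are knights and Sam is a knave.
- Noah (knight) says "At least one of us is a knave" - this is TRUE because Sam is a knave.
- Grace (knight) says "Sam is a knave" - this is TRUE because Sam is a knave.
- Tara (knight) says "Jack is a knight" - this is TRUE because Jack is a knight.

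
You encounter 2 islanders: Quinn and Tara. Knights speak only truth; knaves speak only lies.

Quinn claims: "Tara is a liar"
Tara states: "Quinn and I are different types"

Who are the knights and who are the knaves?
Quinn is a knave.
Tara is a knight.

Verification:
- Quinn (knave) says "Tara is a liar" - this is FALSE (a lie) because Tara is a knight.
- Tara (knight) says "Quinn and I are different types" - this is TRUE because Tara is a knight and Quinn is a knave.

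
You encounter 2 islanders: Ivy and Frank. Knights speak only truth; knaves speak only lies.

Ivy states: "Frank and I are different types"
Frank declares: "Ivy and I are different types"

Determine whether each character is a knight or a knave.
Ivy is a knave.
Frank is a knave.

Verification:
- Ivy (knave) says "Frank and I are different types" - this is FALSE (a lie) because Ivy is a knave and Frank is a knave.
- Frank (knave) says "Ivy and I are different types" - this is FALSE (a lie) because Frank is a knave and Ivy is a knave.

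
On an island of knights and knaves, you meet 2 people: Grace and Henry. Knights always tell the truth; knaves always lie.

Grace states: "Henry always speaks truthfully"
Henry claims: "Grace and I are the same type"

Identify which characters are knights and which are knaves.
Grace is a knight.
Henry is a knight.

Verification:
- Grace (knight) says "Henry always speaks truthfully" - this is TRUE because Henry is a knight.
- Henry (knight) says "Grace and I are the same type" - this is TRUE because Henry is a knight and Grace is a knight.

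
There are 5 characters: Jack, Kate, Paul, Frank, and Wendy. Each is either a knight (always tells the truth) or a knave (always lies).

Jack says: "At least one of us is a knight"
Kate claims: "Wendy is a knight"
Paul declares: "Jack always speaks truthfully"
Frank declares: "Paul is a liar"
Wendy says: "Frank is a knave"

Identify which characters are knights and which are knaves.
Jack is a knight.
Kate is a knight.
Paul is a knight.
Frank is a knave.
Wendy is a knight.

Verification:
- Jack (knight) says "At least one of us is a knight" - this is TRUE because Jack, Kate, Paul, and Wendy are knights.
- Kate (knight) says "Wendy is a knight" - this is TRUE because Wendy is a knight.
- Paul (knight) says "Jack always speaks truthfully" - this is TRUE because Jack is a knight.
- Frank (knave) says "Paul is a liar" - this is FALSE (a lie) because Paul is a knight.
- Wendy (knight) says "Frank is a knave" - this is TRUE because Frank is a knave.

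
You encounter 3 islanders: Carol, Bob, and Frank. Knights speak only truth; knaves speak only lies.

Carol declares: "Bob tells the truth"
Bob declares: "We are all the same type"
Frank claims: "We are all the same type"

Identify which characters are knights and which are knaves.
Carol is a knight.
Bob is a knight.
Frank is a knight.

Verification:
- Carol (knight) says "Bob tells the truth" - this is TRUE because Bob is a knight.
- Bob (knight) says "We are all the same type" - this is TRUE because Carol, Bob, and Frank are knights.
- Frank (knight) says "We are all the same type" - this is TRUE because Carol, Bob, and Frank are knights.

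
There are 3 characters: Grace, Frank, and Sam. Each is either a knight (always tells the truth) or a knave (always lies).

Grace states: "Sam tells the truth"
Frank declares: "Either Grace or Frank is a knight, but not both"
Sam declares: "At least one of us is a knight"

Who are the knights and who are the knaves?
Grace is a knave.
Frank is a knave.
Sam is a knave.

Verification:
- Grace (knave) says "Sam tells the truth" - this is FALSE (a lie) because Sam is a knave.
- Frank (knave) says "Either Grace or Frank is a knight, but not both" - this is FALSE (a lie) because Grace is a knave and Frank is a knave.
- Sam (knave) says "At least one of us is a knight" - this is FALSE (a lie) because no one is a knight.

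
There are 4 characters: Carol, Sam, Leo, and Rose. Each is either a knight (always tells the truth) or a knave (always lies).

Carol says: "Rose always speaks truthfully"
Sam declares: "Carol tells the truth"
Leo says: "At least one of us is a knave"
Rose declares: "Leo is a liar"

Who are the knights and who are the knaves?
Carol is a knave.
Sam is a knave.
Leo is a knight.
Rose is a knave.

Verification:
- Carol (knave) says "Rose always speaks truthfully" - this is FALSE (a lie) because Rose is a knave.
- Sam (knave) says "Carol tells the truth" - this is FALSE (a lie) because Carol is a knave.
- Leo (knight) says "At least one of us is a knave" - this is TRUE because Carol, Sam, and Rose are knaves.
- Rose (knave) says "Leo is a liar" - this is FALSE (a lie) because Leo is a knight.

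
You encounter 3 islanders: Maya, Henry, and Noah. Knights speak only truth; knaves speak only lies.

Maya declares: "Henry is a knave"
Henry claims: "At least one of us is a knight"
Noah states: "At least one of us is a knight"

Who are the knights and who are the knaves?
Maya is a knave.
Henry is a knight.
Noah is a knight.

Verification:
- Maya (knave) says "Henry is a knave" - this is FALSE (a lie) because Henry is a knight.
- Henry (knight) says "At least one of us is a knight" - this is TRUE because Henry and Noah are knights.
- Noah (knight) says "At least one of us is a knight" - this is TRUE because Henry and Noah are knights.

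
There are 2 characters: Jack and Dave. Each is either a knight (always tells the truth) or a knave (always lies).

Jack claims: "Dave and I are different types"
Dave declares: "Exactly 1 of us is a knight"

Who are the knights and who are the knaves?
Jack is a knave.
Dave is a knave.

Verification:
- Jack (knave) says "Dave and I are different types" - this is FALSE (a lie) because Jack is a knave and Dave is a knave.
- Dave (knave) says "Exactly 1 of us is a knight" - this is FALSE (a lie) because there are 0 knights.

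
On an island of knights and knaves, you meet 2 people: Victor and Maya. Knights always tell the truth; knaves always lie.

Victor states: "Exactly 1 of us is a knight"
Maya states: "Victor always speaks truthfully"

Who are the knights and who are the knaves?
Victor is a knave.
Maya is a knave.

Verification:
- Victor (knave) says "Exactly 1 of us is a knight" - this is FALSE (a lie) because there are 0 knights.
- Maya (knave) says "Victor always speaks truthfully" - this is FALSE (a lie) because Victor is a knave.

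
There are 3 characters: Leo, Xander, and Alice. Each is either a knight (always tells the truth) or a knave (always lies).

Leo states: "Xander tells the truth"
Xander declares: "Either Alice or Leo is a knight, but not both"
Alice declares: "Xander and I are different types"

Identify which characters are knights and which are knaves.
Leo is a knave.
Xander is a knave.
Alice is a knave.

Verification:
- Leo (knave) says "Xander tells the truth" - this is FALSE (a lie) because Xander is a knave.
- Xander (knave) says "Either Alice or Leo is a knight, but not both" - this is FALSE (a lie) because Alice is a knave and Leo is a knave.
- Alice (knave) says "Xander and I are different types" - this is FALSE (a lie) because Alice is a knave and Xander is a knave.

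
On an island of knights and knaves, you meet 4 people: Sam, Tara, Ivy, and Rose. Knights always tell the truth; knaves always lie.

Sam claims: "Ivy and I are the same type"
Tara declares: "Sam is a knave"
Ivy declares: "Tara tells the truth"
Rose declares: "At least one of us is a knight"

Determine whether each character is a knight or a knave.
Sam is a knave.
Tara is a knight.
Ivy is a knight.
Rose is a knight.

Verification:
- Sam (knave) says "Ivy and I are the same type" - this is FALSE (a lie) because Sam is a knave and Ivy is a knight.
- Tara (knight) says "Sam is a knave" - this is TRUE because Sam is a knave.
- Ivy (knight) says "Tara tells the truth" - this is TRUE because Tara is a knight.
- Rose (knight) says "At least one of us is a knight" - this is TRUE because Tara, Ivy, and Rose are knights.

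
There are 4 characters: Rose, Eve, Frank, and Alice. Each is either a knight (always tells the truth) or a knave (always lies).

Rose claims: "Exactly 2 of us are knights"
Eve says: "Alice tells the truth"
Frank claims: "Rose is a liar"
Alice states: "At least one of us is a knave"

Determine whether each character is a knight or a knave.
Rose is a knave.
Eve is a knight.
Frank is a knight.
Alice is a knight.

Verification:
- Rose (knave) says "Exactly 2 of us are knights" - this is FALSE (a lie) because there are 3 knights.
- Eve (knight) says "Alice tells the truth" - this is TRUE because Alice is a knight.
- Frank (knight) says "Rose is a liar" - this is TRUE because Rose is a knave.
- Alice (knight) says "At least one of us is a knave" - this is TRUE because Rose is a knave.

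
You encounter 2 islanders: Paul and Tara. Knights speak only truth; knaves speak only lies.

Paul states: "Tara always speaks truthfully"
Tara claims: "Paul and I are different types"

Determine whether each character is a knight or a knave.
Paul is a knave.
Tara is a knave.

Verification:
- Paul (knave) says "Tara always speaks truthfully" - this is FALSE (a lie) because Tara is a knave.
- Tara (knave) says "Paul and I are different types" - this is FALSE (a lie) because Tara is a knave and Paul is a knave.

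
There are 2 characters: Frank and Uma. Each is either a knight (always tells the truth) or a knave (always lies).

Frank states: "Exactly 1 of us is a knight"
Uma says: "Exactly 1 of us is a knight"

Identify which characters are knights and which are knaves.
Frank is a knave.
Uma is a knave.

Verification:
- Frank (knave) says "Exactly 1 of us is a knight" - this is FALSE (a lie) because there are 0 knights.
- Uma (knave) says "Exactly 1 of us is a knight" - this is FALSE (a lie) because there are 0 knights.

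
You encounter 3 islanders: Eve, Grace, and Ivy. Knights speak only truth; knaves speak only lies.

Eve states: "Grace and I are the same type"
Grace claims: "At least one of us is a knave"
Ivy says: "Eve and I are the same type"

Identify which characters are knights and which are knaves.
Eve is a knight.
Grace is a knight.
Ivy is a knave.

Verification:
- Eve (knight) says "Grace and I are the same type" - this is TRUE because Eve is a knight and Grace is a knight.
- Grace (knight) says "At least one of us is a knave" - this is TRUE because Ivy is a knave.
- Ivy (knave) says "Eve and I are the same type" - this is FALSE (a lie) because Ivy is a knave and Eve is a knight.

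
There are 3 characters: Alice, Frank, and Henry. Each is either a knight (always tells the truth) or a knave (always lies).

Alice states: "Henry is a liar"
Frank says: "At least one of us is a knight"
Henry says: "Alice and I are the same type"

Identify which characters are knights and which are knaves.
Alice is a knight.
Frank is a knight.
Henry is a knave.

Verification:
- Alice (knight) says "Henry is a liar" - this is TRUE because Henry is a knave.
- Frank (knight) says "At least one of us is a knight" - this is TRUE because Alice and Frank are knights.
- Henry (knave) says "Alice and I are the same type" - this is FALSE (a lie) because Henry is a knave and Alice is a knight.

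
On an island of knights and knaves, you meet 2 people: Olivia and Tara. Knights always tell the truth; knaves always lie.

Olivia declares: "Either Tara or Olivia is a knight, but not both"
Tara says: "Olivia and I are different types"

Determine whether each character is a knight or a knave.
Olivia is a knave.
Tara is a knave.

Verification:
- Olivia (knave) says "Either Tara or Olivia is a knight, but not both" - this is FALSE (a lie) because Tara is a knave and Olivia is a knave.
- Tara (knave) says "Olivia and I are different types" - this is FALSE (a lie) because Tara is a knave and Olivia is a knave.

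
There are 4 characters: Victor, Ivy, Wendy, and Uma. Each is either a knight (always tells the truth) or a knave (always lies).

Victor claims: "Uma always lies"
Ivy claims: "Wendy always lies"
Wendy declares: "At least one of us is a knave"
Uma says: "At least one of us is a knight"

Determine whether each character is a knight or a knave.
Victor is a knave.
Ivy is a knave.
Wendy is a knight.
Uma is a knight.

Verification:
- Victor (knave) says "Uma always lies" - this is FALSE (a lie) because Uma is a knight.
- Ivy (knave) says "Wendy always lies" - this is FALSE (a lie) because Wendy is a knight.
- Wendy (knight) says "At least one of us is a knave" - this is TRUE because Victor and Ivy are knaves.
- Uma (knight) says "At least one of us is a knight" - this is TRUE because Wendy and Uma are knights.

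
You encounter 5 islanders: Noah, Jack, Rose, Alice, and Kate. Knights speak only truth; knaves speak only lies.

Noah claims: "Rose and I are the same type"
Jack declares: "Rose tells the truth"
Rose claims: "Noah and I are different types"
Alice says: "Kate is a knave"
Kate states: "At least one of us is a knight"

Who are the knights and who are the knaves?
Noah is a knave.
Jack is a knight.
Rose is a knight.
Alice is a knave.
Kate is a knight.

Verification:
- Noah (knave) says "Rose and I are the same type" - this is FALSE (a lie) because Noah is a knave and Rose is a knight.
- Jack (knight) says "Rose tells the truth" - this is TRUE because Rose is a knight.
- Rose (knight) says "Noah and I are different types" - this is TRUE because Rose is a knight and Noah is a knave.
- Alice (knave) says "Kate is a knave" - this is FALSE (a lie) because Kate is a knight.
- Kate (knight) says "At least one of us is a knight" - this is TRUE because Jack, Rose, and Kate are knights.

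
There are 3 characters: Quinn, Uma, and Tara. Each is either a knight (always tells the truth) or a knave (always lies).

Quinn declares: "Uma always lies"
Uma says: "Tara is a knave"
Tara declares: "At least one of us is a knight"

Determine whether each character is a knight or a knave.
Quinn is a knight.
Uma is a knave.
Tara is a knight.

Verification:
- Quinn (knight) says "Uma always lies" - this is TRUE because Uma is a knave.
- Uma (knave) says "Tara is a knave" - this is FALSE (a lie) because Tara is a knight.
- Tara (knight) says "At least one of us is a knight" - this is TRUE because Quinn and Tara are knights.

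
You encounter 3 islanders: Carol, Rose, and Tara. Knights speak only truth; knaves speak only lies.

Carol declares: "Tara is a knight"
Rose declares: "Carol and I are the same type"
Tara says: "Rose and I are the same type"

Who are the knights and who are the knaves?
Carol is a knight.
Rose is a knight.
Tara is a knight.

Verification:
- Carol (knight) says "Tara is a knight" - this is TRUE because Tara is a knight.
- Rose (knight) says "Carol and I are the same type" - this is TRUE because Rose is a knight and Carol is a knight.
- Tara (knight) says "Rose and I are the same type" - this is TRUE because Tara is a knight and Rose is a knight.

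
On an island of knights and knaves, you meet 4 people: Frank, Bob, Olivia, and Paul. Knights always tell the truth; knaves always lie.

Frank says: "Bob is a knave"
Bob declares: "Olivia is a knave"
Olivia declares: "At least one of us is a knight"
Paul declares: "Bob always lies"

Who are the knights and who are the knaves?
Frank is a knight.
Bob is a knave.
Olivia is a knight.
Paul is a knight.

Verification:
- Frank (knight) says "Bob is a knave" - this is TRUE because Bob is a knave.
- Bob (knave) says "Olivia is a knave" - this is FALSE (a lie) because Olivia is a knight.
- Olivia (knight) says "At least one of us is a knight" - this is TRUE because Frank, Olivia, and Paul are knights.
- Paul (knight) says "Bob always lies" - this is TRUE because Bob is a knave.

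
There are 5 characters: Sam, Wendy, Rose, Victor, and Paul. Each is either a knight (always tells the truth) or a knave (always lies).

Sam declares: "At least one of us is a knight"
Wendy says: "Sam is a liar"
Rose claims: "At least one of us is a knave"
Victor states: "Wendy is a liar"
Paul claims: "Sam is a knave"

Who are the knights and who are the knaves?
Sam is a knight.
Wendy is a knave.
Rose is a knight.
Victor is a knight.
Paul is a knave.

Verification:
- Sam (knight) says "At least one of us is a knight" - this is TRUE because Sam, Rose, and Victor are knights.
- Wendy (knave) says "Sam is a liar" - this is FALSE (a lie) because Sam is a knight.
- Rose (knight) says "At least one of us is a knave" - this is TRUE because Wendy and Paul are knaves.
- Victor (knight) says "Wendy is a liar" - this is TRUE because Wendy is a knave.
- Paul (knave) says "Sam is a knave" - this is FALSE (a lie) because Sam is a knight.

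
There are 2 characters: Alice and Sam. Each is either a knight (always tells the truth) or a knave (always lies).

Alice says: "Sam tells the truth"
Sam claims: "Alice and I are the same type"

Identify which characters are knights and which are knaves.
Alice is a knight.
Sam is a knight.

Verification:
- Alice (knight) says "Sam tells the truth" - this is TRUE because Sam is a knight.
- Sam (knight) says "Alice and I are the same type" - this is TRUE because Sam is a knight and Alice is a knight.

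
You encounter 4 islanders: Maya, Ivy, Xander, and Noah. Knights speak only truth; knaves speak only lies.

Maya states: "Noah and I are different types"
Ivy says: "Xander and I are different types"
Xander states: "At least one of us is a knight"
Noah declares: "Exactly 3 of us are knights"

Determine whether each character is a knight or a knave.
Maya is a knave.
Ivy is a knave.
Xander is a knave.
Noah is a knave.

Verification:
- Maya (knave) says "Noah and I are different types" - this is FALSE (a lie) because Maya is a knave and Noah is a knave.
- Ivy (knave) says "Xander and I are different types" - this is FALSE (a lie) because Ivy is a knave and Xander is a knave.
- Xander (knave) says "At least one of us is a knight" - this is FALSE (a lie) because no one is a knight.
- Noah (knave) says "Exactly 3 of us are knights" - this is FALSE (a lie) because there are 0 knights.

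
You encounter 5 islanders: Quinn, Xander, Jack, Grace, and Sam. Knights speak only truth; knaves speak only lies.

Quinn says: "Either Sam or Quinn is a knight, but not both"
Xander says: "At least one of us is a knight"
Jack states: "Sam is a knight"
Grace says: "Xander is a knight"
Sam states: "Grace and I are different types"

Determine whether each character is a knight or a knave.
Quinn is a knave.
Xander is a knave.
Jack is a knave.
Grace is a knave.
Sam is a knave.

Verification:
- Quinn (knave) says "Either Sam or Quinn is a knight, but not both" - this is FALSE (a lie) because Sam is a knave and Quinn is a knave.
- Xander (knave) says "At least one of us is a knight" - this is FALSE (a lie) because no one is a knight.
- Jack (knave) says "Sam is a knight" - this is FALSE (a lie) because Sam is a knave.
- Grace (knave) says "Xander is a knight" - this is FALSE (a lie) because Xander is a knave.
- Sam (knave) says "Grace and I are different types" - this is FALSE (a lie) because Sam is a knave and Grace is a knave.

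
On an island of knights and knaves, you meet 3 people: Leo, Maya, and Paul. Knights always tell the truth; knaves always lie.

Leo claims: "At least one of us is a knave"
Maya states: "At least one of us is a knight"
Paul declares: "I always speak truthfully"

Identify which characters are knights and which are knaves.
Leo is a knight.
Maya is a knight.
Paul is a knave.

Verification:
- Leo (knight) says "At least one of us is a knave" - this is TRUE because Paul is a knave.
- Maya (knight) says "At least one of us is a knight" - this is TRUE because Leo and Maya are knights.
- Paul (knave) says "I always speak truthfully" - this is FALSE (a lie) because Paul is a knave.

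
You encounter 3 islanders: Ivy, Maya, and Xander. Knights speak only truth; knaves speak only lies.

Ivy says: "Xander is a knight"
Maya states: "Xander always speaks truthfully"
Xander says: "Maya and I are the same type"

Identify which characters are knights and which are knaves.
Ivy is a knight.
Maya is a knight.
Xander is a knight.

Verification:
- Ivy (knight) says "Xander is a knight" - this is TRUE because Xander is a knight.
- Maya (knight) says "Xander always speaks truthfully" - this is TRUE because Xander is a knight.
- Xander (knight) says "Maya and I are the same type" - this is TRUE because Xander is a knight and Maya is a knight.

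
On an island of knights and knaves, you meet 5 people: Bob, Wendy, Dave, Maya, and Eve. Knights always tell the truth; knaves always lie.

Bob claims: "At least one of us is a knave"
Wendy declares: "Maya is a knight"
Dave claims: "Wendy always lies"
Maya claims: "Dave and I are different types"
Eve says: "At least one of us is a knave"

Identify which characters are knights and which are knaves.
Bob is a knight.
Wendy is a knight.
Dave is a knave.
Maya is a knight.
Eve is a knight.

Verification:
- Bob (knight) says "At least one of us is a knave" - this is TRUE because Dave is a knave.
- Wendy (knight) says "Maya is a knight" - this is TRUE because Maya is a knight.
- Dave (knave) says "Wendy always lies" - this is FALSE (a lie) because Wendy is a knight.
- Maya (knight) says "Dave and I are different types" - this is TRUE because Maya is a knight and Dave is a knave.
- Eve (knight) says "At least one of us is a knave" - this is TRUE because Dave is a knave.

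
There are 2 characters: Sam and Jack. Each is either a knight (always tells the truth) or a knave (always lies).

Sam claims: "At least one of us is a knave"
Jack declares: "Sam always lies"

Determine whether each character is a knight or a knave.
Sam is a knight.
Jack is a knave.

Verification:
- Sam (knight) says "At least one of us is a knave" - this is TRUE because Jack is a knave.
- Jack (knave) says "Sam always lies" - this is FALSE (a lie) because Sam is a knight.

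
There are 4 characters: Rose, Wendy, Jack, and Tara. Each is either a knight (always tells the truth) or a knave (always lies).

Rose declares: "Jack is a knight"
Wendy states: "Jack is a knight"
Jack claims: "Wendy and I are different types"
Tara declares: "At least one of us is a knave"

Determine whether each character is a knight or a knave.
Rose is a knave.
Wendy is a knave.
Jack is a knave.
Tara is a knight.

Verification:
- Rose (knave) says "Jack is a knight" - this is FALSE (a lie) because Jack is a knave.
- Wendy (knave) says "Jack is a knight" - this is FALSE (a lie) because Jack is a knave.
- Jack (knave) says "Wendy and I are different types" - this is FALSE (a lie) because Jack is a knave and Wendy is a knave.
- Tara (knight) says "At least one of us is a knave" - this is TRUE because Rose, Wendy, and Jack are knaves.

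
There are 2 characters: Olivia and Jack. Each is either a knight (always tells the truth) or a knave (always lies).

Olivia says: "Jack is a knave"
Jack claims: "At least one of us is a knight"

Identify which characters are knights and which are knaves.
Olivia is a knave.
Jack is a knight.

Verification:
- Olivia (knave) says "Jack is a knave" - this is FALSE (a lie) because Jack is a knight.
- Jack (knight) says "At least one of us is a knight" - this is TRUE because Jack is a knight.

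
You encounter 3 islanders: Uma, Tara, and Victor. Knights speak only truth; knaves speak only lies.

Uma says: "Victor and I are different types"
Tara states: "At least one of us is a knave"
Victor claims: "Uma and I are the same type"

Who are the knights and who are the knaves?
Uma is a knight.
Tara is a knight.
Victor is a knave.

Verification:
- Uma (knight) says "Victor and I are different types" - this is TRUE because Uma is a knight and Victor is a knave.
- Tara (knight) says "At least one of us is a knave" - this is TRUE because Victor is a knave.
- Victor (knave) says "Uma and I are the same type" - this is FALSE (a lie) because Victor is a knave and Uma is a knight.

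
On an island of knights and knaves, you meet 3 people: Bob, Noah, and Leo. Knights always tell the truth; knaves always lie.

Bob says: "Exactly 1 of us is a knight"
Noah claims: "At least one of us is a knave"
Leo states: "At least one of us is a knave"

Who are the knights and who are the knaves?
Bob is a knave.
Noah is a knight.
Leo is a knight.

Verification:
- Bob (knave) says "Exactly 1 of us is a knight" - this is FALSE (a lie) because there are 2 knights.
- Noah (knight) says "At least one of us is a knave" - this is TRUE because Bob is a knave.
- Leo (knight) says "At least one of us is a knave" - this is TRUE because Bob is a knave.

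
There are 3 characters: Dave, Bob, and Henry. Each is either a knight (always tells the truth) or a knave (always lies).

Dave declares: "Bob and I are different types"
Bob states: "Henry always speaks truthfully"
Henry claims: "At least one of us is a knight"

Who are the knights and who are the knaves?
Dave is a knave.
Bob is a knave.
Henry is a knave.

Verification:
- Dave (knave) says "Bob and I are different types" - this is FALSE (a lie) because Dave is a knave and Bob is a knave.
- Bob (knave) says "Henry always speaks truthfully" - this is FALSE (a lie) because Henry is a knave.
- Henry (knave) says "At least one of us is a knight" - this is FALSE (a lie) because no one is a knight.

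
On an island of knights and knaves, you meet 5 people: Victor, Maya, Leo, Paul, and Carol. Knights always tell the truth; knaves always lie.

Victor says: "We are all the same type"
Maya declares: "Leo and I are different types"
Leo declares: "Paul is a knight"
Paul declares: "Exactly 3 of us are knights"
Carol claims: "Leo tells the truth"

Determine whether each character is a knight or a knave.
Victor is a knave.
Maya is a knight.
Leo is a knave.
Paul is a knave.
Carol is a knave.

Verification:
- Victor (knave) says "We are all the same type" - this is FALSE (a lie) because Maya is a knight and Victor, Leo, Paul, and Carol are knaves.
- Maya (knight) says "Leo and I are different types" - this is TRUE because Maya is a knight and Leo is a knave.
- Leo (knave) says "Paul is a knight" - this is FALSE (a lie) because Paul is a knave.
- Paul (knave) says "Exactly 3 of us are knights" - this is FALSE (a lie) because there are 1 knights.
- Carol (knave) says "Leo tells the truth" - this is FALSE (a lie) because Leo is a knave.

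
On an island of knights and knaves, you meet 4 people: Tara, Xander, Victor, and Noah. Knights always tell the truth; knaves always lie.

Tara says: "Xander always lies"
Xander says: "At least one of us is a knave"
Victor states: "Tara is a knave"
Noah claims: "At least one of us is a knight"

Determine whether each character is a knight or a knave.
Tara is a knave.
Xander is a knight.
Victor is a knight.
Noah is a knight.

Verification:
- Tara (knave) says "Xander always lies" - this is FALSE (a lie) because Xander is a knight.
- Xander (knight) says "At least one of us is a knave" - this is TRUE because Tara is a knave.
- Victor (knight) says "Tara is a knave" - this is TRUE because Tara is a knave.
- Noah (knight) says "At least one of us is a knight" - this is TRUE because Xander, Victor, and Noah are knights.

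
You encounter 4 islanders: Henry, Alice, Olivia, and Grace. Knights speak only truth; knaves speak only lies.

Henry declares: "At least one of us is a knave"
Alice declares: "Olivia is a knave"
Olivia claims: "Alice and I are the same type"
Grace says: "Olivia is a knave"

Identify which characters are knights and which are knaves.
Henry is a knight.
Alice is a knight.
Olivia is a knave.
Grace is a knight.

Verification:
- Henry (knight) says "At least one of us is a knave" - this is TRUE because Olivia is a knave.
- Alice (knight) says "Olivia is a knave" - this is TRUE because Olivia is a knave.
- Olivia (knave) says "Alice and I are the same type" - this is FALSE (a lie) because Olivia is a knave and Alice is a knight.
- Grace (knight) says "Olivia is a knave" - this is TRUE because Olivia is a knave.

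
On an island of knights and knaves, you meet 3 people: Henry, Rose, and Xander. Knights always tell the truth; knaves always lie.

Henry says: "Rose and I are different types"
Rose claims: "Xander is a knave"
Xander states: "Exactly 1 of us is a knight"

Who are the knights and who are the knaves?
Henry is a knave.
Rose is a knave.
Xander is a knight.

Verification:
- Henry (knave) says "Rose and I are different types" - this is FALSE (a lie) because Henry is a knave and Rose is a knave.
- Rose (knave) says "Xander is a knave" - this is FALSE (a lie) because Xander is a knight.
- Xander (knight) says "Exactly 1 of us is a knight" - this is TRUE because there are 1 knights.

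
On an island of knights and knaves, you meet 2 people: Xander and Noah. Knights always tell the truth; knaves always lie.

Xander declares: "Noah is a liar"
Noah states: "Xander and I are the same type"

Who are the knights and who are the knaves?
Xander is a knight.
Noah is a knave.

Verification:
- Xander (knight) says "Noah is a liar" - this is TRUE because Noah is a knave.
- Noah (knave) says "Xander and I are the same type" - this is FALSE (a lie) because Noah is a knave and Xander is a knight.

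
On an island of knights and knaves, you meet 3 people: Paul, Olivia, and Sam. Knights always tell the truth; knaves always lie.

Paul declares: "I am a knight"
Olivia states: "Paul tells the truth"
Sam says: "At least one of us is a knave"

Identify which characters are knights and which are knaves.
Paul is a knave.
Olivia is a knave.
Sam is a knight.

Verification:
- Paul (knave) says "I am a knight" - this is FALSE (a lie) because Paul is a knave.
- Olivia (knave) says "Paul tells the truth" - this is FALSE (a lie) because Paul is a knave.
- Sam (knight) says "At least one of us is a knave" - this is TRUE because Paul and Olivia are knaves.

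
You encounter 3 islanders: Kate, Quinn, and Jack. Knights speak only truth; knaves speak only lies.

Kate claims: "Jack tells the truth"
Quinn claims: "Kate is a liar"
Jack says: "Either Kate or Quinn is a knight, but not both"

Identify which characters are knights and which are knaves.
Kate is a knight.
Quinn is a knave.
Jack is a knight.

Verification:
- Kate (knight) says "Jack tells the truth" - this is TRUE because Jack is a knight.
- Quinn (knave) says "Kate is a liar" - this is FALSE (a lie) because Kate is a knight.
- Jack (knight) says "Either Kate or Quinn is a knight, but not both" - this is TRUE because Kate is a knight and Quinn is a knave.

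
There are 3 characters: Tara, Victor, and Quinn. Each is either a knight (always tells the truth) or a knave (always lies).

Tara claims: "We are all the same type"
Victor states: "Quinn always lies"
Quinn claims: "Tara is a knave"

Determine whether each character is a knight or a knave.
Tara is a knave.
Victor is a knave.
Quinn is a knight.

Verification:
- Tara (knave) says "We are all the same type" - this is FALSE (a lie) because Quinn is a knight and Tara and Victor are knaves.
- Victor (knave) says "Quinn always lies" - this is FALSE (a lie) because Quinn is a knight.
- Quinn (knight) says "Tara is a knave" - this is TRUE because Tara is a knave.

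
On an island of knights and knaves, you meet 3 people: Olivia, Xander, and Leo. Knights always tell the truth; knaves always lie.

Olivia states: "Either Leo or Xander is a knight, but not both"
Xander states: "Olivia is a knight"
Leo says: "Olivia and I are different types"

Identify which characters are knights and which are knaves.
Olivia is a knave.
Xander is a knave.
Leo is a knave.

Verification:
- Olivia (knave) says "Either Leo or Xander is a knight, but not both" - this is FALSE (a lie) because Leo is a knave and Xander is a knave.
- Xander (knave) says "Olivia is a knight" - this is FALSE (a lie) because Olivia is a knave.
- Leo (knave) says "Olivia and I are different types" - this is FALSE (a lie) because Leo is a knave and Olivia is a knave.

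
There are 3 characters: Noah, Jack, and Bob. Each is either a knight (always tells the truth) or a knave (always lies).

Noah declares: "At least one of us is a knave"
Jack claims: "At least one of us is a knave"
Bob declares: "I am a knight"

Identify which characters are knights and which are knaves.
Noah is a knight.
Jack is a knight.
Bob is a knave.

Verification:
- Noah (knight) says "At least one of us is a knave" - this is TRUE because Bob is a knave.
- Jack (knight) says "At least one of us is a knave" - this is TRUE because Bob is a knave.
- Bob (knave) says "I am a knight" - this is FALSE (a lie) because Bob is a knave.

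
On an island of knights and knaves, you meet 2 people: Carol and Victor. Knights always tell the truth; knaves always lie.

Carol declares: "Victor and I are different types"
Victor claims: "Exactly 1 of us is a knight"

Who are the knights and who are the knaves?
Carol is a knave.
Victor is a knave.

Verification:
- Carol (knave) says "Victor and I are different types" - this is FALSE (a lie) because Carol is a knave and Victor is a knave.
- Victor (knave) says "Exactly 1 of us is a knight" - this is FALSE (a lie) because there are 0 knights.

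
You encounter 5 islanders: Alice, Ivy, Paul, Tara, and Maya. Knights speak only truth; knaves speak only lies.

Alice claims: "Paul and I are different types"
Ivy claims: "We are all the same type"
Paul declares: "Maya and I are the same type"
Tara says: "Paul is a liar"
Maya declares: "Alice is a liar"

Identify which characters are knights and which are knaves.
Alice is a knave.
Ivy is a knave.
Paul is a knave.
Tara is a knight.
Maya is a knight.

Verification:
- Alice (knave) says "Paul and I are different types" - this is FALSE (a lie) because Alice is a knave and Paul is a knave.
- Ivy (knave) says "We are all the same type" - this is FALSE (a lie) because Tara and Maya are knights and Alice, Ivy, and Paul are knaves.
- Paul (knave) says "Maya and I are the same type" - this is FALSE (a lie) because Paul is a knave and Maya is a knight.
- Tara (knight) says "Paul is a liar" - this is TRUE because Paul is a knave.
- Maya (knight) says "Alice is a liar" - this is TRUE because Alice is a knave.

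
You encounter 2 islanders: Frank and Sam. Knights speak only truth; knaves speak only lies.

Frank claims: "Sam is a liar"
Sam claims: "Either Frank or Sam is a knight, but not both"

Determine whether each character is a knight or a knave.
Frank is a knave.
Sam is a knight.

Verification:
- Frank (knave) says "Sam is a liar" - this is FALSE (a lie) because Sam is a knight.
- Sam (knight) says "Either Frank or Sam is a knight, but not both" - this is TRUE because Frank is a knave and Sam is a knight.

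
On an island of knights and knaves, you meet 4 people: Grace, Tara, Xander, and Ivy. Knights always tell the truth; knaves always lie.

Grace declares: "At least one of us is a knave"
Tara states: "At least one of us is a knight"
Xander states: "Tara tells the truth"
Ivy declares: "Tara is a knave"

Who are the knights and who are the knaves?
Grace is a knight.
Tara is a knight.
Xander is a knight.
Ivy is a knave.

Verification:
- Grace (knight) says "At least one of us is a knave" - this is TRUE because Ivy is a knave.
- Tara (knight) says "At least one of us is a knight" - this is TRUE because Grace, Tara, and Xander are knights.
- Xander (knight) says "Tara tells the truth" - this is TRUE because Tara is a knight.
- Ivy (knave) says "Tara is a knave" - this is FALSE (a lie) because Tara is a knight.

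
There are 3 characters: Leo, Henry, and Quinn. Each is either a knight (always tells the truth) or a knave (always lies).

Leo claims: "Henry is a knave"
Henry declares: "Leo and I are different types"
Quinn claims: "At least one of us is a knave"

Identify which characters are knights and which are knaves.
Leo is a knave.
Henry is a knight.
Quinn is a knight.

Verification:
- Leo (knave) says "Henry is a knave" - this is FALSE (a lie) because Henry is a knight.
- Henry (knight) says "Leo and I are different types" - this is TRUE because Henry is a knight and Leo is a knave.
- Quinn (knight) says "At least one of us is a knave" - this is TRUE because Leo is a knave.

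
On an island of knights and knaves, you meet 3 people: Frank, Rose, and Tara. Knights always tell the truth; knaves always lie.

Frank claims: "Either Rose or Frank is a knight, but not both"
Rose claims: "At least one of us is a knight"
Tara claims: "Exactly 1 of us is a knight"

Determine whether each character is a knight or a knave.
Frank is a knave.
Rose is a knave.
Tara is a knave.

Verification:
- Frank (knave) says "Either Rose or Frank is a knight, but not both" - this is FALSE (a lie) because Rose is a knave and Frank is a knave.
- Rose (knave) says "At least one of us is a knight" - this is FALSE (a lie) because no one is a knight.
- Tara (knave) says "Exactly 1 of us is a knight" - this is FALSE (a lie) because there are 0 knights.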